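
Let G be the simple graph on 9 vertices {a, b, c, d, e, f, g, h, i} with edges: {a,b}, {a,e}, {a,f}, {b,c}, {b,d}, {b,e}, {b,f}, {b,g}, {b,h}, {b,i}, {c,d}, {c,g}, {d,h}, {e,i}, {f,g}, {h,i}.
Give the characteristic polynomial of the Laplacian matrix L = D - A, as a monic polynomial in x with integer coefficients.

With the vertex order [a, b, c, d, e, f, g, h, i], the degrees are [3, 8, 3, 3, 3, 3, 3, 3, 3], giving D = diag(3, 8, 3, 3, 3, 3, 3, 3, 3) and L = D - A. L has integer entries, so p(x) = det(xI - L) has integer coefficients. Expanding the determinant yields x^9 - 32x^8 + 428x^7 - 3136x^6 + 13786x^5 - 37232x^4 + 60276x^3 - 53424x^2 + 19845x. Since p(0) = det(-L) = 0, x divides p(x). By the matrix-tree theorem the graph has (1/9) * product of the nonzero eigenvalues = 2205 spanning trees.

x^9 - 32x^8 + 428x^7 - 3136x^6 + 13786x^5 - 37232x^4 + 60276x^3 - 53424x^2 + 19845x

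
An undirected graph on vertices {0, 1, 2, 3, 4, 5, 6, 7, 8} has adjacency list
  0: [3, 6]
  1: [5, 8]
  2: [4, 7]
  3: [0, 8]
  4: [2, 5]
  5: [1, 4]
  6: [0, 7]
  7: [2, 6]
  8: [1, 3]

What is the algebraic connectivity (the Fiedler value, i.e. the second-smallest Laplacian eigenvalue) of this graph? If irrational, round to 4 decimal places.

Each diagonal entry of L is the vertex degree and each off-diagonal entry is -1 where an edge is present, 0 otherwise; in the order [0, 1, 2, 3, 4, 5, 6, 7, 8] the diagonal is [2, 2, 2, 2, 2, 2, 2, 2, 2]. The smallest Laplacian eigenvalue is always 0. The next one, lambda_2 = 0.4679, measures how hard the graph is to disconnect: larger values mean better connectivity. The largest eigenvalue, 3.8794, is at most the vertex count 9. By the matrix-tree theorem the graph has (1/9) * product of the nonzero eigenvalues = 9 spanning trees.

0.4679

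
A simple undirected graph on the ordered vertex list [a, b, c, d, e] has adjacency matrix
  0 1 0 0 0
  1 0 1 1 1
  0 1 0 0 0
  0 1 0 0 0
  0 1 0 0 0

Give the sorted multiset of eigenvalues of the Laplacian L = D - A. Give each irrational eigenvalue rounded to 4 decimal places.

Each diagonal entry of L is the vertex degree and each off-diagonal entry is -1 where an edge is present, 0 otherwise; in the order [a, b, c, d, e] the diagonal is [1, 4, 1, 1, 1]. Since every row of L sums to 0, the all-ones vector is in the kernel and 0 is an eigenvalue. The single zero eigenvalue shows the graph is connected. By the matrix-tree theorem the graph has (1/5) * product of the nonzero eigenvalues = 1 spanning tree.

[0, 1, 1, 1, 5]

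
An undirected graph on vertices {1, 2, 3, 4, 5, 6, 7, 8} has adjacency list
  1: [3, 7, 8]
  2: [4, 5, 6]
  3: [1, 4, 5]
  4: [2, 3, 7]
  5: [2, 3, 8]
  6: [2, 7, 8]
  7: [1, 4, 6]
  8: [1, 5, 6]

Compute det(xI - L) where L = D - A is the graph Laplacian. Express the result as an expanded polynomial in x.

x^8 - 24x^7 + 240x^6 - 1296x^5 + 4080x^4 - 7488x^3 + 7424x^2 - 3072x

Each diagonal entry of L is the vertex degree and each off-diagonal entry is -1 where an edge is present, 0 otherwise; in the order [1, 2, 3, 4, 5, 6, 7, 8] the diagonal is [3, 3, 3, 3, 3, 3, 3, 3]. L has integer entries, so p(x) = det(xI - L) has integer coefficients. Expanding the determinant yields x^8 - 24x^7 + 240x^6 - 1296x^5 + 4080x^4 - 7488x^3 + 7424x^2 - 3072x. Since p(0) = det(-L) = 0, x divides p(x). The eigenvalues sum to 24, which equals trace(L) = 2|E|. The largest eigenvalue, 6, is at most the vertex count 8.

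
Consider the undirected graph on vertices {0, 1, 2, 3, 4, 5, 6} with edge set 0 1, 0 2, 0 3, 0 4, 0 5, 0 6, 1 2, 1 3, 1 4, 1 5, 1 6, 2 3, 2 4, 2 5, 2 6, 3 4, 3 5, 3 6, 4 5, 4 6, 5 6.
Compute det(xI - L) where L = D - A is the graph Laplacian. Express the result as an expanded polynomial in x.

Reading degrees in the order [0, 1, 2, 3, 4, 5, 6] gives [6, 6, 6, 6, 6, 6, 6]; set D = diag(6, 6, 6, 6, 6, 6, 6) and form L = D - A. The eigenvalues of L are [0, 7, 7, 7, 7, 7, 7]; the characteristic polynomial is the product of (x - lambda_i), which multiplies out to x^7 - 42x^6 + 735x^5 - 6860x^4 + 36015x^3 - 100842x^2 + 117649x. The constant term is 0 because L is singular (the all-ones vector lies in its kernel). There is one zero in the spectrum, matching the 1 component.

x^7 - 42x^6 + 735x^5 - 6860x^4 + 36015x^3 - 100842x^2 + 117649x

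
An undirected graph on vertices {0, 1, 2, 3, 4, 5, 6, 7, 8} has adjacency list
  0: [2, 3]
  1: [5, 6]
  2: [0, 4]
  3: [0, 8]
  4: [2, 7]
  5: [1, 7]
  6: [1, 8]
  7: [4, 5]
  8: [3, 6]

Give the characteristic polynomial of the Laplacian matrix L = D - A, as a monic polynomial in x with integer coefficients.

x^9 - 18x^8 + 135x^7 - 546x^6 + 1287x^5 - 1782x^4 + 1386x^3 - 540x^2 + 81x

Reading degrees in the order [0, 1, 2, 3, 4, 5, 6, 7, 8] gives [2, 2, 2, 2, 2, 2, 2, 2, 2]; set D = diag(2, 2, 2, 2, 2, 2, 2, 2, 2) and form L = D - A. Computing det(xI - L) by cofactor expansion (or equivalently via sum-over-permutations) gives x^9 - 18x^8 + 135x^7 - 546x^6 + 1287x^5 - 1782x^4 + 1386x^3 - 540x^2 + 81x. The constant term is 0 because L is singular (the all-ones vector lies in its kernel). The largest eigenvalue, 3.8794, is at most the vertex count 9. By the matrix-tree theorem the graph has (1/9) * product of the nonzero eigenvalues = 9 spanning trees.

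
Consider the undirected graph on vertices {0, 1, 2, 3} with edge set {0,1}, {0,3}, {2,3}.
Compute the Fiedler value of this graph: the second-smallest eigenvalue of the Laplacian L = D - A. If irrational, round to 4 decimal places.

Each diagonal entry of L is the vertex degree and each off-diagonal entry is -1 where an edge is present, 0 otherwise; in the order [0, 1, 2, 3] the diagonal is [2, 1, 1, 2]. Computing the eigenvalues of L and sorting gives [0, 0.5858, 2, 3.4142]. The Fiedler value lambda_2 = 0.5858 is strictly positive, so the graph is connected. There is one zero in the spectrum, matching the 1 component.

0.5858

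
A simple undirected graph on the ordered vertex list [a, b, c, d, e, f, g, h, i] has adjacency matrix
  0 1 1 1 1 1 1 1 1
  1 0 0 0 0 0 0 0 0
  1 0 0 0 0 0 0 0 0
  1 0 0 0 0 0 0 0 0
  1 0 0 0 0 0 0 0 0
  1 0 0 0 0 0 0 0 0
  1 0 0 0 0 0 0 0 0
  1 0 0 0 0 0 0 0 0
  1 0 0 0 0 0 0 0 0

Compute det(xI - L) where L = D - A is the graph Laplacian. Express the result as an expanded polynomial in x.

Reading degrees in the order [a, b, c, d, e, f, g, h, i] gives [8, 1, 1, 1, 1, 1, 1, 1, 1]; set D = diag(8, 1, 1, 1, 1, 1, 1, 1, 1) and form L = D - A. The eigenvalues of L are [0, 1, 1, 1, 1, 1, 1, 1, 9]; the characteristic polynomial is the product of (x - lambda_i), which multiplies out to x^9 - 16x^8 + 84x^7 - 224x^6 + 350x^5 - 336x^4 + 196x^3 - 64x^2 + 9x. The constant term is 0 because L is singular (the all-ones vector lies in its kernel).

x^9 - 16x^8 + 84x^7 - 224x^6 + 350x^5 - 336x^4 + 196x^3 - 64x^2 + 9x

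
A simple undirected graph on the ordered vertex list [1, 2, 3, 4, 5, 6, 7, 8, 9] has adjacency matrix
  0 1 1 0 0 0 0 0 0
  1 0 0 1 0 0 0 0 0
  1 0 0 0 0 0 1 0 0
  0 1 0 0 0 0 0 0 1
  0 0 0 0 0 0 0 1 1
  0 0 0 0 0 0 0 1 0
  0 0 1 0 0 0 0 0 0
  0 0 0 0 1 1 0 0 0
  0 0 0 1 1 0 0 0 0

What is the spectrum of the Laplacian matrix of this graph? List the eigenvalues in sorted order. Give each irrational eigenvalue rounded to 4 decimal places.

[0, 0.1206, 0.4679, 1, 1.6527, 2.3473, 3, 3.5321, 3.8794]

Each diagonal entry of L is the vertex degree and each off-diagonal entry is -1 where an edge is present, 0 otherwise; in the order [1, 2, 3, 4, 5, 6, 7, 8, 9] the diagonal is [2, 2, 2, 2, 2, 1, 1, 2, 2]. Diagonalising L (or applying a numerical eigensolver to the 9x9 matrix) gives the spectrum above. The largest eigenvalue, 3.8794, is at most the vertex count 9.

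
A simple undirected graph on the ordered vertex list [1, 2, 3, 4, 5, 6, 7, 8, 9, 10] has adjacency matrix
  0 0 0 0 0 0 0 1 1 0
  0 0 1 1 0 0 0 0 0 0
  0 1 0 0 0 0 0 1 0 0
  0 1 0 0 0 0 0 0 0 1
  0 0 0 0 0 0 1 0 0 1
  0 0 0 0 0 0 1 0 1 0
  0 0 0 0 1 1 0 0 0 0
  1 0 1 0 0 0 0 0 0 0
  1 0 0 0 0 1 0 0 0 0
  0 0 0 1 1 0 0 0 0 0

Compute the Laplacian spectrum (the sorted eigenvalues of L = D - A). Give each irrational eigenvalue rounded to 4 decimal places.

[0, 0.3820, 0.3820, 1.3820, 1.3820, 2.6180, 2.6180, 3.6180, 3.6180, 4]

With the vertex order [1, 2, 3, 4, 5, 6, 7, 8, 9, 10], the degrees are [2, 2, 2, 2, 2, 2, 2, 2, 2, 2], giving D = diag(2, 2, 2, 2, 2, 2, 2, 2, 2, 2) and L = D - A. Diagonalising L (or applying a numerical eigensolver to the 10x10 matrix) gives the spectrum above. The single zero eigenvalue shows the graph is connected. The eigenvalues sum to 20, which equals trace(L) = 2|E|.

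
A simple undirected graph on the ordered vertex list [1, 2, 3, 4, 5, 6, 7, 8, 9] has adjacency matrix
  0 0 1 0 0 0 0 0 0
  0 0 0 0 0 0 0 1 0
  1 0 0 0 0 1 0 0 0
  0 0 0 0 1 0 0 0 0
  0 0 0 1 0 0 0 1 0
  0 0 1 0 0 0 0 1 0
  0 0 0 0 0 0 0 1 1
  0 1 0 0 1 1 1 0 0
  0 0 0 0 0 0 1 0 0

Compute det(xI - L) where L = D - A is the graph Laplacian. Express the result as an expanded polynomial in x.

x^9 - 16x^8 + 102x^7 - 336x^6 + 617x^5 - 634x^4 + 348x^3 - 92x^2 + 9x

Each diagonal entry of L is the vertex degree and each off-diagonal entry is -1 where an edge is present, 0 otherwise; in the order [1, 2, 3, 4, 5, 6, 7, 8, 9] the diagonal is [1, 1, 2, 1, 2, 2, 2, 4, 1]. L has integer entries, so p(x) = det(xI - L) has integer coefficients. Expanding the determinant yields x^9 - 16x^8 + 102x^7 - 336x^6 + 617x^5 - 634x^4 + 348x^3 - 92x^2 + 9x. The coefficient of x^8 equals -trace(L) = -16, matching the sum of degrees. By the matrix-tree theorem the graph has (1/9) * product of the nonzero eigenvalues = 1 spanning tree. The largest eigenvalue, 5.2439, is at most the vertex count 9.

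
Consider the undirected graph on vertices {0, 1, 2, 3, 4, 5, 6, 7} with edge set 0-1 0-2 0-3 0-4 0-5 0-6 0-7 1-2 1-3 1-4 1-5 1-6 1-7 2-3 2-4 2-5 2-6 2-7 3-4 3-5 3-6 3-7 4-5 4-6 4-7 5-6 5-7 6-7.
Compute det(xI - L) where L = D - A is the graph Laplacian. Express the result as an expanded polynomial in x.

x^8 - 56x^7 + 1344x^6 - 17920x^5 + 143360x^4 - 688128x^3 + 1835008x^2 - 2097152x

Each diagonal entry of L is the vertex degree and each off-diagonal entry is -1 where an edge is present, 0 otherwise; in the order [0, 1, 2, 3, 4, 5, 6, 7] the diagonal is [7, 7, 7, 7, 7, 7, 7, 7]. The eigenvalues of L are [0, 8, 8, 8, 8, 8, 8, 8]; the characteristic polynomial is the product of (x - lambda_i), which multiplies out to x^8 - 56x^7 + 1344x^6 - 17920x^5 + 143360x^4 - 688128x^3 + 1835008x^2 - 2097152x. Since p(0) = det(-L) = 0, x divides p(x). There is one zero in the spectrum, matching the 1 component.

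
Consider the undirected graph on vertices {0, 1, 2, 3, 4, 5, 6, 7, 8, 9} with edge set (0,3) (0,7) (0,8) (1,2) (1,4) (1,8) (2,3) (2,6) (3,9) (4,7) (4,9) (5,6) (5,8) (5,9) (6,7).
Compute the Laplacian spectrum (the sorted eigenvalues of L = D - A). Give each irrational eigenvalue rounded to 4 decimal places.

[0, 2, 2, 2, 2, 2, 5, 5, 5, 5]

Reading degrees in the order [0, 1, 2, 3, 4, 5, 6, 7, 8, 9] gives [3, 3, 3, 3, 3, 3, 3, 3, 3, 3]; set D = diag(3, 3, 3, 3, 3, 3, 3, 3, 3, 3) and form L = D - A. The multiplicity of 0 as a Laplacian eigenvalue equals the number of connected components. The single zero eigenvalue shows the graph is connected.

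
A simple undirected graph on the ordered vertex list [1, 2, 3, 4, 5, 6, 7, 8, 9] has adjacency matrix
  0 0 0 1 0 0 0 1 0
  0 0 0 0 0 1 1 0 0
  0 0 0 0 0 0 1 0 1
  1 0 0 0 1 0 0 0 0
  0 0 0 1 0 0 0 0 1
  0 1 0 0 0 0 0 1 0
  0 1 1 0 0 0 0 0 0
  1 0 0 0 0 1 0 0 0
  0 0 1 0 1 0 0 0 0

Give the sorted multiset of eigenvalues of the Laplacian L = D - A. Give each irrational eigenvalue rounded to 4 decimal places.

[0, 0.4679, 0.4679, 1.6527, 1.6527, 3, 3, 3.8794, 3.8794]

Each diagonal entry of L is the vertex degree and each off-diagonal entry is -1 where an edge is present, 0 otherwise; in the order [1, 2, 3, 4, 5, 6, 7, 8, 9] the diagonal is [2, 2, 2, 2, 2, 2, 2, 2, 2]. Since every row of L sums to 0, the all-ones vector is in the kernel and 0 is an eigenvalue. The single zero eigenvalue shows the graph is connected. By the matrix-tree theorem the graph has (1/9) * product of the nonzero eigenvalues = 9 spanning trees.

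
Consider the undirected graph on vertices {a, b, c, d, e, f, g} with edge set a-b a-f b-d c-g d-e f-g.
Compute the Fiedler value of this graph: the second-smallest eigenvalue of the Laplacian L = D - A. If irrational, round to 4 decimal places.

0.1981

Reading degrees in the order [a, b, c, d, e, f, g] gives [2, 2, 1, 2, 1, 2, 2]; set D = diag(2, 2, 1, 2, 1, 2, 2) and form L = D - A. Computing the eigenvalues of L and sorting gives [0, 0.1981, 0.7530, 1.5550, 2.4450, 3.2470, 3.8019]. The Fiedler value lambda_2 = 0.1981 is strictly positive, so the graph is connected. There is one zero in the spectrum, matching the 1 component. By the matrix-tree theorem the graph has (1/7) * product of the nonzero eigenvalues = 1 spanning tree.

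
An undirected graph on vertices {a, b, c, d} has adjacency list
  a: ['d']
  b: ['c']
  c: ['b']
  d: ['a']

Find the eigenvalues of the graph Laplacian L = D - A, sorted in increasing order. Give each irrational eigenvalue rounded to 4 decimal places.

Each diagonal entry of L is the vertex degree and each off-diagonal entry is -1 where an edge is present, 0 otherwise; in the order [a, b, c, d] the diagonal is [1, 1, 1, 1]. The multiplicity of 0 as a Laplacian eigenvalue equals the number of connected components. The 2 zero eigenvalues correspond to the 2 connected components. The eigenvalues sum to 4, which equals trace(L) = 2|E|.

[0, 0, 2, 2]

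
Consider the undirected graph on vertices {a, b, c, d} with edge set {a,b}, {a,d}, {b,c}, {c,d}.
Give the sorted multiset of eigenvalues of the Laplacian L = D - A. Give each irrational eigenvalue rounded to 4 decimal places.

Reading degrees in the order [a, b, c, d] gives [2, 2, 2, 2]; set D = diag(2, 2, 2, 2) and form L = D - A. The multiplicity of 0 as a Laplacian eigenvalue equals the number of connected components. The eigenvalues sum to 8, which equals trace(L) = 2|E|. The largest eigenvalue, 4, is at most the vertex count 4.

[0, 2, 2, 4]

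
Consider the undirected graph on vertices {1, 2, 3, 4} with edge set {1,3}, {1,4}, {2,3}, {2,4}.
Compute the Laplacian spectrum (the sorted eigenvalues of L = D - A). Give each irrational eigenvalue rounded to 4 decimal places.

With the vertex order [1, 2, 3, 4], the degrees are [2, 2, 2, 2], giving D = diag(2, 2, 2, 2) and L = D - A. Since every row of L sums to 0, the all-ones vector is in the kernel and 0 is an eigenvalue. The single zero eigenvalue shows the graph is connected. By the matrix-tree theorem the graph has (1/4) * product of the nonzero eigenvalues = 4 spanning trees.

[0, 2, 2, 4]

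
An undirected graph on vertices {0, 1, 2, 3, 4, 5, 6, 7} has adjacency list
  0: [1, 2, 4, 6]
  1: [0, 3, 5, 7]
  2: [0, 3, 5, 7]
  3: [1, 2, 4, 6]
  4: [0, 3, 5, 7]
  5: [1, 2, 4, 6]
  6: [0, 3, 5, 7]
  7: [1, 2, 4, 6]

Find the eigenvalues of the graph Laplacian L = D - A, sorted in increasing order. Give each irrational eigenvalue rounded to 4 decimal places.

[0, 4, 4, 4, 4, 4, 4, 8]

Reading degrees in the order [0, 1, 2, 3, 4, 5, 6, 7] gives [4, 4, 4, 4, 4, 4, 4, 4]; set D = diag(4, 4, 4, 4, 4, 4, 4, 4) and form L = D - A. Since every row of L sums to 0, the all-ones vector is in the kernel and 0 is an eigenvalue. By the matrix-tree theorem the graph has (1/8) * product of the nonzero eigenvalues = 4096 spanning trees. The largest eigenvalue, 8, is at most the vertex count 8.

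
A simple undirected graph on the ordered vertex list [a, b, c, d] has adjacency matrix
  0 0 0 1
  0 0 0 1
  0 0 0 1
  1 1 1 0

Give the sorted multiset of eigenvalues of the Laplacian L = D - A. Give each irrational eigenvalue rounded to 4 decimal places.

Each diagonal entry of L is the vertex degree and each off-diagonal entry is -1 where an edge is present, 0 otherwise; in the order [a, b, c, d] the diagonal is [1, 1, 1, 3]. The multiplicity of 0 as a Laplacian eigenvalue equals the number of connected components. The largest eigenvalue, 4, is at most the vertex count 4.

[0, 1, 1, 4]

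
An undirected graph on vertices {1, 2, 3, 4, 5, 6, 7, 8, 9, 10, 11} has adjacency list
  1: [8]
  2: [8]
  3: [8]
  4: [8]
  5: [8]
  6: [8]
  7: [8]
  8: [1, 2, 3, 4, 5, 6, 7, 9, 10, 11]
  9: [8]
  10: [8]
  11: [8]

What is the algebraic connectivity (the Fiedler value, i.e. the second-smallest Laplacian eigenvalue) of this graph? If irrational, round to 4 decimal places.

1

With the vertex order [1, 2, 3, 4, 5, 6, 7, 8, 9, 10, 11], the degrees are [1, 1, 1, 1, 1, 1, 1, 10, 1, 1, 1], giving D = diag(1, 1, 1, 1, 1, 1, 1, 10, 1, 1, 1) and L = D - A. The smallest Laplacian eigenvalue is always 0. The next one, lambda_2 = 1, measures how hard the graph is to disconnect: larger values mean better connectivity.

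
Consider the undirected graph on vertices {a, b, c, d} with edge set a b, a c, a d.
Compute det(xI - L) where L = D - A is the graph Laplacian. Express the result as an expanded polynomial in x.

x^4 - 6x^3 + 9x^2 - 4x

With the vertex order [a, b, c, d], the degrees are [3, 1, 1, 1], giving D = diag(3, 1, 1, 1) and L = D - A. Computing det(xI - L) by cofactor expansion (or equivalently via sum-over-permutations) gives x^4 - 6x^3 + 9x^2 - 4x. The coefficient of x^3 equals -trace(L) = -6, matching the sum of degrees. By the matrix-tree theorem the graph has (1/4) * product of the nonzero eigenvalues = 1 spanning tree.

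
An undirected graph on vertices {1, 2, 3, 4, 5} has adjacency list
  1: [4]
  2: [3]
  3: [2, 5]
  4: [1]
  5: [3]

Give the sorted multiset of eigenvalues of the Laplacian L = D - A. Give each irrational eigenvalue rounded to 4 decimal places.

Reading degrees in the order [1, 2, 3, 4, 5] gives [1, 1, 2, 1, 1]; set D = diag(1, 1, 2, 1, 1) and form L = D - A. The multiplicity of 0 as a Laplacian eigenvalue equals the number of connected components. The 2 zero eigenvalues correspond to the 2 connected components. The largest eigenvalue, 3, is at most the vertex count 5. There are 2 zeros in the spectrum, matching the 2 components.

[0, 0, 1, 2, 3]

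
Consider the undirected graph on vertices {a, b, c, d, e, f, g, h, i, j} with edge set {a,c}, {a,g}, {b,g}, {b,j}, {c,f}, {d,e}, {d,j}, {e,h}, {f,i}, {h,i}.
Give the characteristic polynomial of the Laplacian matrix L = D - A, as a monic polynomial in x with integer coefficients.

x^10 - 20x^9 + 170x^8 - 800x^7 + 2275x^6 - 4004x^5 + 4290x^4 - 2640x^3 + 825x^2 - 100x

Each diagonal entry of L is the vertex degree and each off-diagonal entry is -1 where an edge is present, 0 otherwise; in the order [a, b, c, d, e, f, g, h, i, j] the diagonal is [2, 2, 2, 2, 2, 2, 2, 2, 2, 2]. Computing det(xI - L) by cofactor expansion (or equivalently via sum-over-permutations) gives x^10 - 20x^9 + 170x^8 - 800x^7 + 2275x^6 - 4004x^5 + 4290x^4 - 2640x^3 + 825x^2 - 100x. The coefficient of x^9 equals -trace(L) = -20, matching the sum of degrees. The largest eigenvalue, 4, is at most the vertex count 10. There is one zero in the spectrum, matching the 1 component.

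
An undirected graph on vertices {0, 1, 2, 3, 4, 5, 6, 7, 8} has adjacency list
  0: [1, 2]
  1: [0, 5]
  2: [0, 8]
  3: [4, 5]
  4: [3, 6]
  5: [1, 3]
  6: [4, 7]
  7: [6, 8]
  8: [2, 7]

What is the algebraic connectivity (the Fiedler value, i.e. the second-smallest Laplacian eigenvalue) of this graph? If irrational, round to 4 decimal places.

With the vertex order [0, 1, 2, 3, 4, 5, 6, 7, 8], the degrees are [2, 2, 2, 2, 2, 2, 2, 2, 2], giving D = diag(2, 2, 2, 2, 2, 2, 2, 2, 2) and L = D - A. The sorted Laplacian eigenvalues are [0, 0.4679, 0.4679, 1.6527, 1.6527, 3, 3, 3.8794, 3.8794]; the algebraic connectivity is the second entry, 0.4679. By the matrix-tree theorem the graph has (1/9) * product of the nonzero eigenvalues = 9 spanning trees. There is one zero in the spectrum, matching the 1 component.

0.4679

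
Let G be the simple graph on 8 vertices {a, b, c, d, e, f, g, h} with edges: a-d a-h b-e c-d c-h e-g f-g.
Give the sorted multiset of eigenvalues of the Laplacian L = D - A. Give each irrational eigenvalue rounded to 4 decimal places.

Each diagonal entry of L is the vertex degree and each off-diagonal entry is -1 where an edge is present, 0 otherwise; in the order [a, b, c, d, e, f, g, h] the diagonal is [2, 1, 2, 2, 2, 1, 2, 2]. Since every row of L sums to 0, the all-ones vector is in the kernel and 0 is an eigenvalue. The 2 zero eigenvalues correspond to the 2 connected components. The eigenvalues sum to 14, which equals trace(L) = 2|E|.

[0, 0, 0.5858, 2, 2, 2, 3.4142, 4]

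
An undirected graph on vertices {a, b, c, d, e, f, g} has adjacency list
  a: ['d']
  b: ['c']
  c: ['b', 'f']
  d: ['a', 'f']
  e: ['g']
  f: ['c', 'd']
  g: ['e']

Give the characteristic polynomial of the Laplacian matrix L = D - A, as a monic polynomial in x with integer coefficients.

x^7 - 10x^6 + 37x^5 - 62x^4 + 45x^3 - 10x^2

Reading degrees in the order [a, b, c, d, e, f, g] gives [1, 1, 2, 2, 1, 2, 1]; set D = diag(1, 1, 2, 2, 1, 2, 1) and form L = D - A. Computing det(xI - L) by cofactor expansion (or equivalently via sum-over-permutations) gives x^7 - 10x^6 + 37x^5 - 62x^4 + 45x^3 - 10x^2. The coefficient of x^6 equals -trace(L) = -10, matching the sum of degrees. There are 2 zeros in the spectrum, matching the 2 components.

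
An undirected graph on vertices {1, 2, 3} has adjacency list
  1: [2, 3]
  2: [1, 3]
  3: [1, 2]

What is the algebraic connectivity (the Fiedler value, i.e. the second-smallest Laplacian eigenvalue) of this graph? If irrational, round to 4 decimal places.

3

Reading degrees in the order [1, 2, 3] gives [2, 2, 2]; set D = diag(2, 2, 2) and form L = D - A. Computing the eigenvalues of L and sorting gives [0, 3, 3]. The Fiedler value lambda_2 = 3 is strictly positive, so the graph is connected.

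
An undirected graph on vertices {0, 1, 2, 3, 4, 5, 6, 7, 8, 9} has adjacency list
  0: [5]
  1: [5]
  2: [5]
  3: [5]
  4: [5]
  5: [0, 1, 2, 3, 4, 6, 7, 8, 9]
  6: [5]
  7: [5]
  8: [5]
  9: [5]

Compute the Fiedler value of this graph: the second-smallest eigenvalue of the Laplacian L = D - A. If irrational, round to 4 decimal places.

1

With the vertex order [0, 1, 2, 3, 4, 5, 6, 7, 8, 9], the degrees are [1, 1, 1, 1, 1, 9, 1, 1, 1, 1], giving D = diag(1, 1, 1, 1, 1, 9, 1, 1, 1, 1) and L = D - A. The smallest Laplacian eigenvalue is always 0. The next one, lambda_2 = 1, measures how hard the graph is to disconnect: larger values mean better connectivity. There is one zero in the spectrum, matching the 1 component.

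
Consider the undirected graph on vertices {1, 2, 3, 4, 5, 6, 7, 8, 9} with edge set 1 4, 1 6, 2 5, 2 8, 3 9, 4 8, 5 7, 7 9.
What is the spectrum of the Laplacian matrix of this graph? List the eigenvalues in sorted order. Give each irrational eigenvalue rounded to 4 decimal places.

[0, 0.1206, 0.4679, 1, 1.6527, 2.3473, 3, 3.5321, 3.8794]

Each diagonal entry of L is the vertex degree and each off-diagonal entry is -1 where an edge is present, 0 otherwise; in the order [1, 2, 3, 4, 5, 6, 7, 8, 9] the diagonal is [2, 2, 1, 2, 2, 1, 2, 2, 2]. The multiplicity of 0 as a Laplacian eigenvalue equals the number of connected components. There is one zero in the spectrum, matching the 1 component. The largest eigenvalue, 3.8794, is at most the vertex count 9.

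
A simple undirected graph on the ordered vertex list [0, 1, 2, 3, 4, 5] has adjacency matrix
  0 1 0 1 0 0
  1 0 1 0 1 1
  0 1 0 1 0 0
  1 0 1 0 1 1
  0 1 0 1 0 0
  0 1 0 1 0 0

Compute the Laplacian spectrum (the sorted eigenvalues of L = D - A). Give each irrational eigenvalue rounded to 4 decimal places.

[0, 2, 2, 2, 4, 6]

Each diagonal entry of L is the vertex degree and each off-diagonal entry is -1 where an edge is present, 0 otherwise; in the order [0, 1, 2, 3, 4, 5] the diagonal is [2, 4, 2, 4, 2, 2]. The multiplicity of 0 as a Laplacian eigenvalue equals the number of connected components. The single zero eigenvalue shows the graph is connected. By the matrix-tree theorem the graph has (1/6) * product of the nonzero eigenvalues = 32 spanning trees.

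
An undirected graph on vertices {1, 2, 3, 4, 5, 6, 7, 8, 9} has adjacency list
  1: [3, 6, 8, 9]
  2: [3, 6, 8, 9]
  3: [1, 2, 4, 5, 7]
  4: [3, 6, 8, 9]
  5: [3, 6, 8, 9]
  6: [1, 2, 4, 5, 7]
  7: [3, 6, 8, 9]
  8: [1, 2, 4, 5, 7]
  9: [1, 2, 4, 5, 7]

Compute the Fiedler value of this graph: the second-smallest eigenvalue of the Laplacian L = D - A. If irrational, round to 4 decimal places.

4

Reading degrees in the order [1, 2, 3, 4, 5, 6, 7, 8, 9] gives [4, 4, 5, 4, 4, 5, 4, 5, 5]; set D = diag(4, 4, 5, 4, 4, 5, 4, 5, 5) and form L = D - A. Computing the eigenvalues of L and sorting gives [0, 4, 4, 4, 4, 5, 5, 5, 9]. The Fiedler value lambda_2 = 4 is strictly positive, so the graph is connected. The largest eigenvalue, 9, is at most the vertex count 9.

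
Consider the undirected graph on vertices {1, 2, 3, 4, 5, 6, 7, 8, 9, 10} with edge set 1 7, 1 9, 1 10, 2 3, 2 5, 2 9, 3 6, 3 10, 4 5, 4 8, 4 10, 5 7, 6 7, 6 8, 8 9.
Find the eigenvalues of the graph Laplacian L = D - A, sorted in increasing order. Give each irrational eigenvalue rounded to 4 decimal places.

With the vertex order [1, 2, 3, 4, 5, 6, 7, 8, 9, 10], the degrees are [3, 3, 3, 3, 3, 3, 3, 3, 3, 3], giving D = diag(3, 3, 3, 3, 3, 3, 3, 3, 3, 3) and L = D - A. The multiplicity of 0 as a Laplacian eigenvalue equals the number of connected components. There is one zero in the spectrum, matching the 1 component. The eigenvalues sum to 30, which equals trace(L) = 2|E|.

[0, 2, 2, 2, 2, 2, 5, 5, 5, 5]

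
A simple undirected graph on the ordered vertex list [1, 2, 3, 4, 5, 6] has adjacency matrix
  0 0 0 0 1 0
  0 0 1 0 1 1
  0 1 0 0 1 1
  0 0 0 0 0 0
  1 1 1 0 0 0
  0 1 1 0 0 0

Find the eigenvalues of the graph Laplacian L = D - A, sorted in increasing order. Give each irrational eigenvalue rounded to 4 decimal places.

Each diagonal entry of L is the vertex degree and each off-diagonal entry is -1 where an edge is present, 0 otherwise; in the order [1, 2, 3, 4, 5, 6] the diagonal is [1, 3, 3, 0, 3, 2]. The multiplicity of 0 as a Laplacian eigenvalue equals the number of connected components. The 2 zero eigenvalues correspond to the 2 connected components. There are 2 zeros in the spectrum, matching the 2 components.

[0, 0, 0.8299, 2.6889, 4, 4.4812]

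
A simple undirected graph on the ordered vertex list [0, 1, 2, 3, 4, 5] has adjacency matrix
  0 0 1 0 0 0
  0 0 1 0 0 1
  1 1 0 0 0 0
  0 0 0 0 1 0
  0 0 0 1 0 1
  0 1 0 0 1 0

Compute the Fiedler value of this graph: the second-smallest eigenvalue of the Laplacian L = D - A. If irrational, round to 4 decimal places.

0.2679

With the vertex order [0, 1, 2, 3, 4, 5], the degrees are [1, 2, 2, 1, 2, 2], giving D = diag(1, 2, 2, 1, 2, 2) and L = D - A. The smallest Laplacian eigenvalue is always 0. The next one, lambda_2 = 0.2679, measures how hard the graph is to disconnect: larger values mean better connectivity. The largest eigenvalue, 3.7321, is at most the vertex count 6.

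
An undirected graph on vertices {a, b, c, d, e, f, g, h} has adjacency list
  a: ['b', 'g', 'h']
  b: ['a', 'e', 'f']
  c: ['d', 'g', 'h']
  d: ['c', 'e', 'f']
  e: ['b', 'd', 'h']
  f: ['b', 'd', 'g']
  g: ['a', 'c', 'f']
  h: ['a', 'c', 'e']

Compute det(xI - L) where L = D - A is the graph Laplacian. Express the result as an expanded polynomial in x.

x^8 - 24x^7 + 240x^6 - 1296x^5 + 4080x^4 - 7488x^3 + 7424x^2 - 3072x

Reading degrees in the order [a, b, c, d, e, f, g, h] gives [3, 3, 3, 3, 3, 3, 3, 3]; set D = diag(3, 3, 3, 3, 3, 3, 3, 3) and form L = D - A. The eigenvalues of L are [0, 2, 2, 2, 4, 4, 4, 6]; the characteristic polynomial is the product of (x - lambda_i), which multiplies out to x^8 - 24x^7 + 240x^6 - 1296x^5 + 4080x^4 - 7488x^3 + 7424x^2 - 3072x. The constant term is 0 because L is singular (the all-ones vector lies in its kernel). There is one zero in the spectrum, matching the 1 component. The largest eigenvalue, 6, is at most the vertex count 8.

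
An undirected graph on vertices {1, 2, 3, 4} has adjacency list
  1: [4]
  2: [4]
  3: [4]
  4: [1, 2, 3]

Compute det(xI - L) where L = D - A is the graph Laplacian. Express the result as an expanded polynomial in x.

x^4 - 6x^3 + 9x^2 - 4x

Reading degrees in the order [1, 2, 3, 4] gives [1, 1, 1, 3]; set D = diag(1, 1, 1, 3) and form L = D - A. L has integer entries, so p(x) = det(xI - L) has integer coefficients. Expanding the determinant yields x^4 - 6x^3 + 9x^2 - 4x. Since p(0) = det(-L) = 0, x divides p(x). The largest eigenvalue, 4, is at most the vertex count 4. There is one zero in the spectrum, matching the 1 component.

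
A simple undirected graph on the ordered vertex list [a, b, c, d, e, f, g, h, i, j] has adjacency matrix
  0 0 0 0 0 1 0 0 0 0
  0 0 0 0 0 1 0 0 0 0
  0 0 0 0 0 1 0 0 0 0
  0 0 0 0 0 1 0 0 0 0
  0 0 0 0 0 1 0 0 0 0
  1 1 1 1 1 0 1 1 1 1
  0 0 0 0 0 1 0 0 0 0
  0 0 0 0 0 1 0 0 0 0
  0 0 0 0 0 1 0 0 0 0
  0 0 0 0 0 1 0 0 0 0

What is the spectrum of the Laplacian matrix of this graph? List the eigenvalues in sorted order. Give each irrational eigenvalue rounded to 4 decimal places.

[0, 1, 1, 1, 1, 1, 1, 1, 1, 10]

Reading degrees in the order [a, b, c, d, e, f, g, h, i, j] gives [1, 1, 1, 1, 1, 9, 1, 1, 1, 1]; set D = diag(1, 1, 1, 1, 1, 9, 1, 1, 1, 1) and form L = D - A. L is symmetric positive semidefinite, so every eigenvalue is real and nonnegative. The single zero eigenvalue shows the graph is connected. There is one zero in the spectrum, matching the 1 component. The largest eigenvalue, 10, is at most the vertex count 10.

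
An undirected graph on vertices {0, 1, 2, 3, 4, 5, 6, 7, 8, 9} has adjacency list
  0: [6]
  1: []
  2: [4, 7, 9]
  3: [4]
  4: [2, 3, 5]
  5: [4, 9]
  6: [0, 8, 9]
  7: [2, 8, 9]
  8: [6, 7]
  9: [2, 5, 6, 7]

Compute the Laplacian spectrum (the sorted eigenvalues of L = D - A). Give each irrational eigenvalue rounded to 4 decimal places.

[0, 0, 0.4196, 0.9000, 1.4467, 2.2379, 3.2322, 3.4523, 4.7166, 5.5947]

Each diagonal entry of L is the vertex degree and each off-diagonal entry is -1 where an edge is present, 0 otherwise; in the order [0, 1, 2, 3, 4, 5, 6, 7, 8, 9] the diagonal is [1, 0, 3, 1, 3, 2, 3, 3, 2, 4]. L is symmetric positive semidefinite, so every eigenvalue is real and nonnegative. The 2 zero eigenvalues correspond to the 2 connected components. There are 2 zeros in the spectrum, matching the 2 components. The eigenvalues sum to 22, which equals trace(L) = 2|E|.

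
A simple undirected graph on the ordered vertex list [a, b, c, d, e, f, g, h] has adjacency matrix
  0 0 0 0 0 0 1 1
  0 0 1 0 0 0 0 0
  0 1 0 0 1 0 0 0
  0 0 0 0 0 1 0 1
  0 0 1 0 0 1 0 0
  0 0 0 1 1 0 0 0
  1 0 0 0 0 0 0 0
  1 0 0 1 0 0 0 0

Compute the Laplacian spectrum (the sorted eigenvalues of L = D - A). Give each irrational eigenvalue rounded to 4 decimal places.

Reading degrees in the order [a, b, c, d, e, f, g, h] gives [2, 1, 2, 2, 2, 2, 1, 2]; set D = diag(2, 1, 2, 2, 2, 2, 1, 2) and form L = D - A. Since every row of L sums to 0, the all-ones vector is in the kernel and 0 is an eigenvalue. The single zero eigenvalue shows the graph is connected. The largest eigenvalue, 3.8478, is at most the vertex count 8.

[0, 0.1522, 0.5858, 1.2346, 2, 2.7654, 3.4142, 3.8478]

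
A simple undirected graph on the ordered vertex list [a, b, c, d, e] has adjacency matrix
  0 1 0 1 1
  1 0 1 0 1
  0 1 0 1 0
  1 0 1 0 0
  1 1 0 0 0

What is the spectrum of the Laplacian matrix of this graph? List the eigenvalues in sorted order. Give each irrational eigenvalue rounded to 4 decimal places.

Each diagonal entry of L is the vertex degree and each off-diagonal entry is -1 where an edge is present, 0 otherwise; in the order [a, b, c, d, e] the diagonal is [3, 3, 2, 2, 2]. The multiplicity of 0 as a Laplacian eigenvalue equals the number of connected components. The single zero eigenvalue shows the graph is connected. There is one zero in the spectrum, matching the 1 component. The eigenvalues sum to 12, which equals trace(L) = 2|E|.

[0, 1.3820, 2.3820, 3.6180, 4.6180]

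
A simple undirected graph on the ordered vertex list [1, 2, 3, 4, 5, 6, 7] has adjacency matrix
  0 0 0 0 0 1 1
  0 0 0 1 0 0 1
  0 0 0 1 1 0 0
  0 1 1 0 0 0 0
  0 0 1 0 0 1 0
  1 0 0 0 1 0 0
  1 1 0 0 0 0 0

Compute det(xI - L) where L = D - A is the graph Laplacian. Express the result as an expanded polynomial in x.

x^7 - 14x^6 + 77x^5 - 210x^4 + 294x^3 - 196x^2 + 49x

Reading degrees in the order [1, 2, 3, 4, 5, 6, 7] gives [2, 2, 2, 2, 2, 2, 2]; set D = diag(2, 2, 2, 2, 2, 2, 2) and form L = D - A. Computing det(xI - L) by cofactor expansion (or equivalently via sum-over-permutations) gives x^7 - 14x^6 + 77x^5 - 210x^4 + 294x^3 - 196x^2 + 49x. The coefficient of x^6 equals -trace(L) = -14, matching the sum of degrees. By the matrix-tree theorem the graph has (1/7) * product of the nonzero eigenvalues = 7 spanning trees. There is one zero in the spectrum, matching the 1 component.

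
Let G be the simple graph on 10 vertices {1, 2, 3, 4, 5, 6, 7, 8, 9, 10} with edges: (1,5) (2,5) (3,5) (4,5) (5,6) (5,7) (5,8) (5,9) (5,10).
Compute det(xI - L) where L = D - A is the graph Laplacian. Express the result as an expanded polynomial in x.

x^10 - 18x^9 + 108x^8 - 336x^7 + 630x^6 - 756x^5 + 588x^4 - 288x^3 + 81x^2 - 10x

Each diagonal entry of L is the vertex degree and each off-diagonal entry is -1 where an edge is present, 0 otherwise; in the order [1, 2, 3, 4, 5, 6, 7, 8, 9, 10] the diagonal is [1, 1, 1, 1, 9, 1, 1, 1, 1, 1]. The eigenvalues of L are [0, 1, 1, 1, 1, 1, 1, 1, 1, 10]; the characteristic polynomial is the product of (x - lambda_i), which multiplies out to x^10 - 18x^9 + 108x^8 - 336x^7 + 630x^6 - 756x^5 + 588x^4 - 288x^3 + 81x^2 - 10x. The constant term is 0 because L is singular (the all-ones vector lies in its kernel). There is one zero in the spectrum, matching the 1 component.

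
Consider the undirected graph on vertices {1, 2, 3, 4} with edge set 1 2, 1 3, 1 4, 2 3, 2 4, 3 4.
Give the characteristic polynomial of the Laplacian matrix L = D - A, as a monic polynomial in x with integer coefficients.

With the vertex order [1, 2, 3, 4], the degrees are [3, 3, 3, 3], giving D = diag(3, 3, 3, 3) and L = D - A. Computing det(xI - L) by cofactor expansion (or equivalently via sum-over-permutations) gives x^4 - 12x^3 + 48x^2 - 64x. The coefficient of x^3 equals -trace(L) = -12, matching the sum of degrees.

x^4 - 12x^3 + 48x^2 - 64x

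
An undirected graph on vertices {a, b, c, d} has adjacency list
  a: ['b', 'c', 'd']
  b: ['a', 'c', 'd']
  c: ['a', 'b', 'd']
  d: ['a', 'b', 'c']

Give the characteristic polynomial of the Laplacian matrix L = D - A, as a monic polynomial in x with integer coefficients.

x^4 - 12x^3 + 48x^2 - 64x

With the vertex order [a, b, c, d], the degrees are [3, 3, 3, 3], giving D = diag(3, 3, 3, 3) and L = D - A. Computing det(xI - L) by cofactor expansion (or equivalently via sum-over-permutations) gives x^4 - 12x^3 + 48x^2 - 64x. Since p(0) = det(-L) = 0, x divides p(x).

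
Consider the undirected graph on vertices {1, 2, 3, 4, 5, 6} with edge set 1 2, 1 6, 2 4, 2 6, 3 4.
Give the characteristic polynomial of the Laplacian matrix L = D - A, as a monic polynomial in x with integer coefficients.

Reading degrees in the order [1, 2, 3, 4, 5, 6] gives [2, 3, 1, 2, 0, 2]; set D = diag(2, 3, 1, 2, 0, 2) and form L = D - A. L has integer entries, so p(x) = det(xI - L) has integer coefficients. Expanding the determinant yields x^6 - 10x^5 + 34x^4 - 44x^3 + 15x^2. The coefficient of x^5 equals -trace(L) = -10, matching the sum of degrees. The eigenvalues sum to 10, which equals trace(L) = 2|E|.

x^6 - 10x^5 + 34x^4 - 44x^3 + 15x^2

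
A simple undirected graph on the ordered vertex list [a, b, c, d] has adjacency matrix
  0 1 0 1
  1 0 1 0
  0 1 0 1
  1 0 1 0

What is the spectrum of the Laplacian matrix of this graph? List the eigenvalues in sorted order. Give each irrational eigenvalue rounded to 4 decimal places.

[0, 2, 2, 4]

With the vertex order [a, b, c, d], the degrees are [2, 2, 2, 2], giving D = diag(2, 2, 2, 2) and L = D - A. The multiplicity of 0 as a Laplacian eigenvalue equals the number of connected components. The eigenvalues sum to 8, which equals trace(L) = 2|E|.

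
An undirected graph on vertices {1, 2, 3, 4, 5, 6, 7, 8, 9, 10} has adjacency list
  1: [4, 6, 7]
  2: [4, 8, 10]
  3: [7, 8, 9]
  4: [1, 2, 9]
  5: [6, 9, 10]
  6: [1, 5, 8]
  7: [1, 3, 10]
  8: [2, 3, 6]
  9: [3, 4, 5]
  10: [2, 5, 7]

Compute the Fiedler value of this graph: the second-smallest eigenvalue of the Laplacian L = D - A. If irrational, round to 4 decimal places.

2

Reading degrees in the order [1, 2, 3, 4, 5, 6, 7, 8, 9, 10] gives [3, 3, 3, 3, 3, 3, 3, 3, 3, 3]; set D = diag(3, 3, 3, 3, 3, 3, 3, 3, 3, 3) and form L = D - A. Computing the eigenvalues of L and sorting gives [0, 2, 2, 2, 2, 2, 5, 5, 5, 5]. The Fiedler value lambda_2 = 2 is strictly positive, so the graph is connected. By the matrix-tree theorem the graph has (1/10) * product of the nonzero eigenvalues = 2000 spanning trees.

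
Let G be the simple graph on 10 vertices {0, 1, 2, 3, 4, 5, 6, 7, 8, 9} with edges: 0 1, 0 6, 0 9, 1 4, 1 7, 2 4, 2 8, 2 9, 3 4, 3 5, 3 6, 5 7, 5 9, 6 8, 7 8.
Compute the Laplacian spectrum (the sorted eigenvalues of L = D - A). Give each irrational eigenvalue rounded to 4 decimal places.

With the vertex order [0, 1, 2, 3, 4, 5, 6, 7, 8, 9], the degrees are [3, 3, 3, 3, 3, 3, 3, 3, 3, 3], giving D = diag(3, 3, 3, 3, 3, 3, 3, 3, 3, 3) and L = D - A. L is symmetric positive semidefinite, so every eigenvalue is real and nonnegative. The single zero eigenvalue shows the graph is connected. The eigenvalues sum to 30, which equals trace(L) = 2|E|. By the matrix-tree theorem the graph has (1/10) * product of the nonzero eigenvalues = 2000 spanning trees.

[0, 2, 2, 2, 2, 2, 5, 5, 5, 5]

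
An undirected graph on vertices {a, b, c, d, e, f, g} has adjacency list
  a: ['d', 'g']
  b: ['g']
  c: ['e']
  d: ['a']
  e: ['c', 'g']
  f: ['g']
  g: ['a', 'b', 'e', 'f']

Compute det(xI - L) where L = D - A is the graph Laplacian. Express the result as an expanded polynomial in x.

x^7 - 12x^6 + 52x^5 - 104x^4 + 100x^3 - 44x^2 + 7x

With the vertex order [a, b, c, d, e, f, g], the degrees are [2, 1, 1, 1, 2, 1, 4], giving D = diag(2, 1, 1, 1, 2, 1, 4) and L = D - A. L has integer entries, so p(x) = det(xI - L) has integer coefficients. Expanding the determinant yields x^7 - 12x^6 + 52x^5 - 104x^4 + 100x^3 - 44x^2 + 7x. The coefficient of x^6 equals -trace(L) = -12, matching the sum of degrees. The eigenvalues sum to 12, which equals trace(L) = 2|E|. The largest eigenvalue, 5.1642, is at most the vertex count 7.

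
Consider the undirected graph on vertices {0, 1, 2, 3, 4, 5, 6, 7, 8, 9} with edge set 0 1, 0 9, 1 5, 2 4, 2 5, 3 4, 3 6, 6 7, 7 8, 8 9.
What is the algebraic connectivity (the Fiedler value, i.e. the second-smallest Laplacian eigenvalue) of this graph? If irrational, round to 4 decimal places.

0.3820

Each diagonal entry of L is the vertex degree and each off-diagonal entry is -1 where an edge is present, 0 otherwise; in the order [0, 1, 2, 3, 4, 5, 6, 7, 8, 9] the diagonal is [2, 2, 2, 2, 2, 2, 2, 2, 2, 2]. The smallest Laplacian eigenvalue is always 0. The next one, lambda_2 = 0.3820, measures how hard the graph is to disconnect: larger values mean better connectivity. The largest eigenvalue, 4, is at most the vertex count 10.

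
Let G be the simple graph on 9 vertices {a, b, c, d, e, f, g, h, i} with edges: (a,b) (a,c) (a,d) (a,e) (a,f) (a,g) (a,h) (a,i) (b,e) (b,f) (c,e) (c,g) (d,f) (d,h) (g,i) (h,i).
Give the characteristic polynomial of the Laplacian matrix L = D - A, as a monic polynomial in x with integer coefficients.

Reading degrees in the order [a, b, c, d, e, f, g, h, i] gives [8, 3, 3, 3, 3, 3, 3, 3, 3]; set D = diag(8, 3, 3, 3, 3, 3, 3, 3, 3) and form L = D - A. L has integer entries, so p(x) = det(xI - L) has integer coefficients. Expanding the determinant yields x^9 - 32x^8 + 428x^7 - 3136x^6 + 13786x^5 - 37232x^4 + 60276x^3 - 53424x^2 + 19845x. The constant term is 0 because L is singular (the all-ones vector lies in its kernel).

x^9 - 32x^8 + 428x^7 - 3136x^6 + 13786x^5 - 37232x^4 + 60276x^3 - 53424x^2 + 19845x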